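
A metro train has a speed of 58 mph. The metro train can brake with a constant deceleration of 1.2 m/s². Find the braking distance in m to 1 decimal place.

Braking distance ≈ 280.1 m

58 mph × 0.44704 = 25.9283 m/s.
Braking distance = v²/(2a) = 25.9283² / (2 × 1.200) = 672.277 / 2.400 = 280.115 m.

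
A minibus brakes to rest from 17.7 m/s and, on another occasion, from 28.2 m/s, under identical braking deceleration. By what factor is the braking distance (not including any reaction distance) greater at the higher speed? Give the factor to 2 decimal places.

Factor ≈ 2.54

Braking distance d = v²/(2a), so with a fixed, d ∝ v².
Factor = (28.2/17.7)² = 1.5932² = 2.5383.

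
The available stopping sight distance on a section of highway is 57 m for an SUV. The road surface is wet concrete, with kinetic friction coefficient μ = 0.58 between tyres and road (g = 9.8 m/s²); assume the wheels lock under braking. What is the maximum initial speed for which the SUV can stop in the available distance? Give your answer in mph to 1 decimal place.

Maximum speed ≈ 56.9 mph

a = μg = 0.58 × 9.8 = 5.684 m/s².
v²/(2a) = d ⇒ v = √(2 × 5.684 × 57) = √647.98 = 25.4555 m/s.
25.4555 m/s ÷ 0.44704 = 56.942 mph.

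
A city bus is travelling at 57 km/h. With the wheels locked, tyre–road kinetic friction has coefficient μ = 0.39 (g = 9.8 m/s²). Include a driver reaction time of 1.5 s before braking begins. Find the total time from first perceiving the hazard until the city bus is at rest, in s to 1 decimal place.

57 km/h ÷ 3.6 = 15.8333 m/s.
a = μg = 0.39 × 9.8 = 3.822 m/s².
Braking time = v/a = 15.8333 / 3.822 = 4.143 s.
Total = 1.5 + 4.143 = 5.643 s.

Total time ≈ 5.6 s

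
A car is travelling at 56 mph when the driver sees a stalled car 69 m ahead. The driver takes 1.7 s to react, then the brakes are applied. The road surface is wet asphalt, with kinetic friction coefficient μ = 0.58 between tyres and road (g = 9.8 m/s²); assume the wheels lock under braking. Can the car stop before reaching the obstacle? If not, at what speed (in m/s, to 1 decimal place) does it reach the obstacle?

56 mph × 0.44704 = 25.0342 m/s.
a = μg = 0.58 × 9.8 = 5.684 m/s².
Reaction distance = 25.0342 × 1.7 = 42.558 m.
Braking distance needed to stop: v²/(2a) = 626.711 / 11.368 = 55.129 m, so total needed = 42.558 + 55.129 = 97.687 m > 69 m — it cannot stop.
Distance remaining when braking begins: 69 − 42.558 = 26.442 m.
v² = v₀² − 2a·d = 626.711 − 2 × 5.684 × 26.442 = 326.118 m²/s².
v = √326.118 = 18.059 m/s.

No — it strikes the obstacle at 18.1 m/s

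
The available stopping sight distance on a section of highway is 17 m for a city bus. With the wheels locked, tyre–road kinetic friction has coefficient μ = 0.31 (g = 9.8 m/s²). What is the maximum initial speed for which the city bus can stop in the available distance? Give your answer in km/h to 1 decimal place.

Maximum speed ≈ 36.6 km/h

a = μg = 0.31 × 9.8 = 3.038 m/s².
v²/(2a) = d ⇒ v = √(2 × 3.038 × 17) = √103.29 = 10.1632 m/s.
10.1632 m/s × 3.6 = 36.588 km/h.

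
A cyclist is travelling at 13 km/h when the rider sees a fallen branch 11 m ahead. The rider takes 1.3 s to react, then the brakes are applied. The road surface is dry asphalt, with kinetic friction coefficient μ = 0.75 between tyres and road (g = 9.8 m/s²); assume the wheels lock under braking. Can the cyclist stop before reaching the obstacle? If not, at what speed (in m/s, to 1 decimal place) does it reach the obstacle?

13 km/h ÷ 3.6 = 3.6111 m/s.
a = μg = 0.75 × 9.8 = 7.350 m/s².
Reaction distance = 3.6111 × 1.3 = 4.694 m.
Braking distance = v²/(2a) = 13.040 / 14.700 = 0.887 m.
Total stopping distance = 4.694 + 0.887 = 5.581 m, vs 11 m available — it stops with 11 − 5.581 = 5.419 m to spare.

Yes — it stops about 5.4 m short of the obstacle, so it never reaches it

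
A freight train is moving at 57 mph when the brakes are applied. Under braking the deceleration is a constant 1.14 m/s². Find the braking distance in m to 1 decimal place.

57 mph × 0.44704 = 25.4813 m/s.
Braking distance = v²/(2a) = 25.4813² / (2 × 1.140) = 649.297 / 2.280 = 284.779 m.

Braking distance ≈ 284.8 m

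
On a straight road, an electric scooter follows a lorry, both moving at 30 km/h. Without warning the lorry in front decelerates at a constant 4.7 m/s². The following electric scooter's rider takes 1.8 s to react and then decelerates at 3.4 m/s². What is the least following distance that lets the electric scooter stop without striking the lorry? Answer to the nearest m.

Minimum gap ≈ 18 m

30 km/h ÷ 3.6 = 8.3333 m/s.
Leader travels v²/(2a_L) = 69.444 / 9.400 = 7.388 m before stopping.
Follower covers v·t_r = 8.3333 × 1.8 = 15.000 m while reacting, then v²/(2a_F) = 69.444 / 6.800 = 10.212 m while braking, for a total of 15.000 + 10.212 = 25.212 m.
Since a_F ≤ a_L and the follower starts braking later, the follower is never slower than the leader, so the closest approach is when both have stopped.
Minimum gap = 25.212 − 7.388 = 17.824 m.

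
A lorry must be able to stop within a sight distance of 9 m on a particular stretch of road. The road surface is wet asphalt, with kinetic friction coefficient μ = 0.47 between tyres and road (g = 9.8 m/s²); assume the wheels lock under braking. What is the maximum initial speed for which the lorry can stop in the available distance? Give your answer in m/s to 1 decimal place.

Maximum speed ≈ 9.1 m/s

a = μg = 0.47 × 9.8 = 4.606 m/s².
v²/(2a) = d ⇒ v = √(2 × 4.606 × 9) = √82.91 = 9.1055 m/s.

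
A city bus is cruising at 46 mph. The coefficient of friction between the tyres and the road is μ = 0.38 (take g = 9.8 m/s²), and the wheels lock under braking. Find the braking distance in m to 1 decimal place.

Braking distance ≈ 56.8 m

46 mph × 0.44704 = 20.5638 m/s.
a = μg = 0.38 × 9.8 = 3.724 m/s².
Braking distance = v²/(2a) = 20.5638² / (2 × 3.724) = 422.870 / 7.448 = 56.776 m.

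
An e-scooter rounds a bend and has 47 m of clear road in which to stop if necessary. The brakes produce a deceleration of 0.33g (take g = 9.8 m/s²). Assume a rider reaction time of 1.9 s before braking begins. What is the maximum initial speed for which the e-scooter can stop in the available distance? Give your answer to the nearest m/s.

Maximum speed ≈ 12 m/s

a = 0.33 × 9.8 = 3.234 m/s².
Stopping distance: v·t_r + v²/(2a) = 47 with t_r = 1.9 s and a = 3.234 m/s².
So v² + 12.289 v − 304.00 = 0.
Positive root: v = −a·t_r + √((a·t_r)² + 2a·d) = −6.145 + √(37.761 + 304.00) = 12.3418 m/s.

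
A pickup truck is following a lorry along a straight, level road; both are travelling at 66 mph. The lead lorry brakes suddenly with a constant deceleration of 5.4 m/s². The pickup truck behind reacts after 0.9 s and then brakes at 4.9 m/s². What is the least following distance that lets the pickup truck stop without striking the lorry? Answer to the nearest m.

66 mph × 0.44704 = 29.5046 m/s.
Leader travels v²/(2a_L) = 870.521 / 10.800 = 80.604 m before stopping.
Follower covers v·t_r = 29.5046 × 0.9 = 26.554 m while reacting, then v²/(2a_F) = 870.521 / 9.800 = 88.829 m while braking, for a total of 26.554 + 88.829 = 115.383 m.
Since a_F ≤ a_L and the follower starts braking later, the follower is never slower than the leader, so the closest approach is when both have stopped.
Minimum gap = 115.383 − 80.604 = 34.779 m.

Minimum gap ≈ 35 m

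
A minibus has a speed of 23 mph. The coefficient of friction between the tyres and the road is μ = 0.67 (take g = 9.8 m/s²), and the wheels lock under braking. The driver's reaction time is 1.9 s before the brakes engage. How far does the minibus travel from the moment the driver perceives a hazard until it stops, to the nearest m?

Total stopping distance ≈ 28 m

23 mph × 0.44704 = 10.2819 m/s.
a = μg = 0.67 × 9.8 = 6.566 m/s².
Reaction distance = v·t_r = 10.2819 × 1.9 = 19.536 m.
Braking distance = v²/(2a) = 10.2819² / (2 × 6.566) = 105.717 / 13.132 = 8.050 m.
Total = 19.536 + 8.050 = 27.586 m.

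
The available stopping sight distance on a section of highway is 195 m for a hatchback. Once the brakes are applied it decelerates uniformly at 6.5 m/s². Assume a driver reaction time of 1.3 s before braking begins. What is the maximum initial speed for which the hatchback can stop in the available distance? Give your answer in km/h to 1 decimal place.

Maximum speed ≈ 153.4 km/h

Stopping distance: v·t_r + v²/(2a) = 195 with t_r = 1.3 s and a = 6.500 m/s².
So v² + 16.900 v − 2535.00 = 0.
Positive root: v = −a·t_r + √((a·t_r)² + 2a·d) = −8.450 + √(71.402 + 2535.00) = 42.6029 m/s.
42.6029 m/s × 3.6 = 153.370 km/h.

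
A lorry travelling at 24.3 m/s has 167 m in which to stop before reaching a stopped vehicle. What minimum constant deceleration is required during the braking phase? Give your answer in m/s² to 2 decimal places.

v² = 2a·d ⇒ a = v²/(2d) = 24.3000² / (2 × 167.000) = 590.490 / 334.000 = 1.7679 m/s².

Required deceleration ≈ 1.77 m/s²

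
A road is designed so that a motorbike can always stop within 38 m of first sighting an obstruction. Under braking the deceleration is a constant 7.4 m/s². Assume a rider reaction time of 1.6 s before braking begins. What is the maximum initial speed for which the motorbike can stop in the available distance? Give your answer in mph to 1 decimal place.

Maximum speed ≈ 32.8 mph

Stopping distance: v·t_r + v²/(2a) = 38 with t_r = 1.6 s and a = 7.400 m/s².
So v² + 23.680 v − 562.40 = 0.
Positive root: v = −a·t_r + √((a·t_r)² + 2a·d) = −11.840 + √(140.186 + 562.40) = 14.6663 m/s.
14.6663 m/s ÷ 0.44704 = 32.808 mph.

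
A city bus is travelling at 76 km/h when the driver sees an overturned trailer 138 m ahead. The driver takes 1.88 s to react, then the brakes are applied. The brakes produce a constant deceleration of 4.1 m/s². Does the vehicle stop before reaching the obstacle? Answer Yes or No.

Yes

76 km/h ÷ 3.6 = 21.1111 m/s.
Reaction distance = 21.1111 × 1.88 = 39.689 m.
Braking distance = v²/(2a) = 445.679 / 8.200 = 54.351 m.
Total stopping distance = 39.689 + 54.351 = 94.040 m, vs 138 m available — it stops with 138 − 94.040 = 43.960 m to spare.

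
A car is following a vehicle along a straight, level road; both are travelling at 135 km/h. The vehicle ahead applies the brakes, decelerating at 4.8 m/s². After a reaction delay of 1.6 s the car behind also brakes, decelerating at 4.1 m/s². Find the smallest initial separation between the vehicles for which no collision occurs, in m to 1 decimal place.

Minimum gap ≈ 85.0 m

135 km/h ÷ 3.6 = 37.5000 m/s.
Leader travels v²/(2a_L) = 1406.250 / 9.600 = 146.484 m before stopping.
Follower covers v·t_r = 37.5000 × 1.6 = 60.000 m while reacting, then v²/(2a_F) = 1406.250 / 8.200 = 171.494 m while braking, for a total of 60.000 + 171.494 = 231.494 m.
Since a_F ≤ a_L and the follower starts braking later, the follower is never slower than the leader, so the closest approach is when both have stopped.
Minimum gap = 231.494 − 146.484 = 85.010 m.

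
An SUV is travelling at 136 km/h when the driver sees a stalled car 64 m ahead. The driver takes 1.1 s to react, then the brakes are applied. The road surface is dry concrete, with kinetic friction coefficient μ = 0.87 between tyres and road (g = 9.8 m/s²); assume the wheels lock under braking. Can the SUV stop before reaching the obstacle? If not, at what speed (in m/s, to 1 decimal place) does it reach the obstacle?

No — it strikes the obstacle at 32.3 m/s

136 km/h ÷ 3.6 = 37.7778 m/s.
a = μg = 0.87 × 9.8 = 8.526 m/s².
Reaction distance = 37.7778 × 1.1 = 41.556 m.
Braking distance needed to stop: v²/(2a) = 1427.162 / 17.052 = 83.695 m, so total needed = 41.556 + 83.695 = 125.251 m > 64 m — it cannot stop.
Distance remaining when braking begins: 64 − 41.556 = 22.444 m.
v² = v₀² − 2a·d = 1427.162 − 2 × 8.526 × 22.444 = 1044.447 m²/s².
v = √1044.447 = 32.318 m/s.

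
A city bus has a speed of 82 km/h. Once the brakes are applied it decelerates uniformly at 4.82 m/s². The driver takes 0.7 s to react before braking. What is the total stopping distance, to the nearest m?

82 km/h ÷ 3.6 = 22.7778 m/s.
Reaction distance = v·t_r = 22.7778 × 0.7 = 15.944 m.
Braking distance = v²/(2a) = 22.7778² / (2 × 4.820) = 518.828 / 9.640 = 53.820 m.
Total = 15.944 + 53.820 = 69.764 m.

Total stopping distance ≈ 70 m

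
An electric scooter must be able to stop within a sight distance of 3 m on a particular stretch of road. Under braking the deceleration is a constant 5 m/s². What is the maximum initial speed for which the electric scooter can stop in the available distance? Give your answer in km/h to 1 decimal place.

Maximum speed ≈ 19.7 km/h

v²/(2a) = d ⇒ v = √(2 × 5.000 × 3) = √30.00 = 5.4772 m/s.
5.4772 m/s × 3.6 = 19.718 km/h.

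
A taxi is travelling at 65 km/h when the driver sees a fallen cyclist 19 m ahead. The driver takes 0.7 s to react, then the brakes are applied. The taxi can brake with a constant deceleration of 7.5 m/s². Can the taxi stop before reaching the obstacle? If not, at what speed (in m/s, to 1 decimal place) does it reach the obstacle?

65 km/h ÷ 3.6 = 18.0556 m/s.
Reaction distance = 18.0556 × 0.7 = 12.639 m.
Braking distance needed to stop: v²/(2a) = 326.005 / 15.000 = 21.734 m, so total needed = 12.639 + 21.734 = 34.373 m > 19 m — it cannot stop.
Distance remaining when braking begins: 19 − 12.639 = 6.361 m.
v² = v₀² − 2a·d = 326.005 − 2 × 7.500 × 6.361 = 230.590 m²/s².
v = √230.590 = 15.185 m/s.

No — it strikes the obstacle at 15.2 m/s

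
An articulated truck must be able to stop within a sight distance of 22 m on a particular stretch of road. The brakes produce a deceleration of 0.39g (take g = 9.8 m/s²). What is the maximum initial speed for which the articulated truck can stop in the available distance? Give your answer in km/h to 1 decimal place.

a = 0.39 × 9.8 = 3.822 m/s².
v²/(2a) = d ⇒ v = √(2 × 3.822 × 22) = √168.17 = 12.9680 m/s.
12.9680 m/s × 3.6 = 46.685 km/h.

Maximum speed ≈ 46.7 km/h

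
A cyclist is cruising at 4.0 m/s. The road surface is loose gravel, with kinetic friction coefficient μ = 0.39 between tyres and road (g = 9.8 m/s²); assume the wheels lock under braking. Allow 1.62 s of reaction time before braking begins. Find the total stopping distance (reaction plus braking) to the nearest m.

a = μg = 0.39 × 9.8 = 3.822 m/s².
Reaction distance = v·t_r = 4.0000 × 1.62 = 6.480 m.
Braking distance = v²/(2a) = 4.0000² / (2 × 3.822) = 16.000 / 7.644 = 2.093 m.
Total = 6.480 + 2.093 = 8.573 m.

Total stopping distance ≈ 9 m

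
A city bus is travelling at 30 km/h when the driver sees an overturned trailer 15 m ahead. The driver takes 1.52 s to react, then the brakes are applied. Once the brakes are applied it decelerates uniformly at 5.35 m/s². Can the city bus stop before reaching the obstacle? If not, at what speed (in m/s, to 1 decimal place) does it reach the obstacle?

30 km/h ÷ 3.6 = 8.3333 m/s.
Reaction distance = 8.3333 × 1.52 = 12.667 m.
Braking distance needed to stop: v²/(2a) = 69.444 / 10.700 = 6.490 m, so total needed = 12.667 + 6.490 = 19.157 m > 15 m — it cannot stop.
Distance remaining when braking begins: 15 − 12.667 = 2.333 m.
v² = v₀² − 2a·d = 69.444 − 2 × 5.350 × 2.333 = 44.481 m²/s².
v = √44.481 = 6.669 m/s.

No — it strikes the obstacle at 6.7 m/s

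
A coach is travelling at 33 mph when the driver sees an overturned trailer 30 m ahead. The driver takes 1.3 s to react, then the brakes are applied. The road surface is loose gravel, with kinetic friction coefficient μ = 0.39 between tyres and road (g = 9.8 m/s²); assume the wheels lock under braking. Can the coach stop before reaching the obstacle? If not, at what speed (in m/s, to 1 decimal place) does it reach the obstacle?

33 mph × 0.44704 = 14.7523 m/s.
a = μg = 0.39 × 9.8 = 3.822 m/s².
Reaction distance = 14.7523 × 1.3 = 19.178 m.
Braking distance needed to stop: v²/(2a) = 217.630 / 7.644 = 28.471 m, so total needed = 19.178 + 28.471 = 47.649 m > 30 m — it cannot stop.
Distance remaining when braking begins: 30 − 19.178 = 10.822 m.
v² = v₀² − 2a·d = 217.630 − 2 × 3.822 × 10.822 = 134.907 m²/s².
v = √134.907 = 11.615 m/s.

No — it strikes the obstacle at 11.6 m/s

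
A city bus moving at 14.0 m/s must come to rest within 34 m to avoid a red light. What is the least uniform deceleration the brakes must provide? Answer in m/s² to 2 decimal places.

v² = 2a·d ⇒ a = v²/(2d) = 14.0000² / (2 × 34.000) = 196.000 / 68.000 = 2.8824 m/s².

Required deceleration ≈ 2.88 m/s²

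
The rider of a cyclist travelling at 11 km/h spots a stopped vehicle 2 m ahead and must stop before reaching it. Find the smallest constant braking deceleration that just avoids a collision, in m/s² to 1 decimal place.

11 km/h ÷ 3.6 = 3.0556 m/s.
v² = 2a·d ⇒ a = v²/(2d) = 3.0556² / (2 × 2.000) = 9.337 / 4.000 = 2.3342 m/s².

Required deceleration ≈ 2.3 m/s²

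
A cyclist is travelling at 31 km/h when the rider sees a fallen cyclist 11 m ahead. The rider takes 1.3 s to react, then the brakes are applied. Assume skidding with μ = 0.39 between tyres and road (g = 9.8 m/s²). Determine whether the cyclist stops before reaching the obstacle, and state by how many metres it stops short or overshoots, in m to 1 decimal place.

No — it overshoots by 9.9 m

31 km/h ÷ 3.6 = 8.6111 m/s.
a = μg = 0.39 × 9.8 = 3.822 m/s².
Reaction distance = 8.6111 × 1.3 = 11.194 m.
Braking distance = v²/(2a) = 74.151 / 7.644 = 9.701 m.
Total stopping distance = 11.194 + 9.701 = 20.895 m, vs 11 m available — it cannot stop in time and overshoots by 20.895 − 11 = 9.895 m.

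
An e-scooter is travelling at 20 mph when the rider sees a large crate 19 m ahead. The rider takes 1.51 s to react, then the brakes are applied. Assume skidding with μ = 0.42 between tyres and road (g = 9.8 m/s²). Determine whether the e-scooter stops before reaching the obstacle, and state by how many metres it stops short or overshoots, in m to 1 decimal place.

No — it overshoots by 4.2 m

20 mph × 0.44704 = 8.9408 m/s.
a = μg = 0.42 × 9.8 = 4.116 m/s².
Reaction distance = 8.9408 × 1.51 = 13.501 m.
Braking distance = v²/(2a) = 79.938 / 8.232 = 9.711 m.
Total stopping distance = 13.501 + 9.711 = 23.212 m, vs 19 m available — it cannot stop in time and overshoots by 23.212 − 19 = 4.212 m.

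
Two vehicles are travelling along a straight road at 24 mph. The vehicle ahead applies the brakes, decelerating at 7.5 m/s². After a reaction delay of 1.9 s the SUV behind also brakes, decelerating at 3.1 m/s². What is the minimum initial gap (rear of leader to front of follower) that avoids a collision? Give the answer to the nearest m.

Minimum gap ≈ 31 m

24 mph × 0.44704 = 10.7290 m/s.
Leader travels v²/(2a_L) = 115.111 / 15.000 = 7.674 m before stopping.
Follower covers v·t_r = 10.7290 × 1.9 = 20.385 m while reacting, then v²/(2a_F) = 115.111 / 6.200 = 18.566 m while braking, for a total of 20.385 + 18.566 = 38.951 m.
Since a_F ≤ a_L and the follower starts braking later, the follower is never slower than the leader, so the closest approach is when both have stopped.
Minimum gap = 38.951 − 7.674 = 31.277 m.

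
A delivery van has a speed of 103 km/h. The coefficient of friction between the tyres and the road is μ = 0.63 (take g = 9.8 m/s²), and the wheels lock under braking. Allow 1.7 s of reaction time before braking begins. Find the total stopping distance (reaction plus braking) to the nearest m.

103 km/h ÷ 3.6 = 28.6111 m/s.
a = μg = 0.63 × 9.8 = 6.174 m/s².
Reaction distance = v·t_r = 28.6111 × 1.7 = 48.639 m.
Braking distance = v²/(2a) = 28.6111² / (2 × 6.174) = 818.595 / 12.348 = 66.294 m.
Total = 48.639 + 66.294 = 114.933 m.

Total stopping distance ≈ 115 m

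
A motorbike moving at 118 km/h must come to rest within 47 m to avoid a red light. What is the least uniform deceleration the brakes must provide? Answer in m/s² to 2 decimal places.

118 km/h ÷ 3.6 = 32.7778 m/s.
v² = 2a·d ⇒ a = v²/(2d) = 32.7778² / (2 × 47.000) = 1074.384 / 94.000 = 11.4296 m/s².

Required deceleration ≈ 11.43 m/s²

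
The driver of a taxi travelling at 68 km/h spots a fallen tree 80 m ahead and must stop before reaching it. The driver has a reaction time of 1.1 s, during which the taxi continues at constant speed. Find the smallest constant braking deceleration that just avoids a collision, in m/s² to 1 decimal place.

Required deceleration ≈ 3.0 m/s²

68 km/h ÷ 3.6 = 18.8889 m/s.
Distance covered during reaction = 18.8889 × 1.1 = 20.778 m.
Distance available for braking: 80 − 20.778 = 59.222 m.
v² = 2a·d ⇒ a = v²/(2d) = 18.8889² / (2 × 59.222) = 356.791 / 118.444 = 3.0123 m/s².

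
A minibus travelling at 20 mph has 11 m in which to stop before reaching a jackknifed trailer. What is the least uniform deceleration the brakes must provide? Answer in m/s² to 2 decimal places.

20 mph × 0.44704 = 8.9408 m/s.
v² = 2a·d ⇒ a = v²/(2d) = 8.9408² / (2 × 11.000) = 79.938 / 22.000 = 3.6335 m/s².

Required deceleration ≈ 3.63 m/s²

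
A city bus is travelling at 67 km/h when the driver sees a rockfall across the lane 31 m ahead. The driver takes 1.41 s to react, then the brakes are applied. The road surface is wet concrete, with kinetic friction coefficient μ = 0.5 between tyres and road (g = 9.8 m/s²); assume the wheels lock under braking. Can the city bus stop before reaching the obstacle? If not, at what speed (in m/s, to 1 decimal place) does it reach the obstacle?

67 km/h ÷ 3.6 = 18.6111 m/s.
a = μg = 0.5 × 9.8 = 4.900 m/s².
Reaction distance = 18.6111 × 1.41 = 26.242 m.
Braking distance needed to stop: v²/(2a) = 346.373 / 9.800 = 35.344 m, so total needed = 26.242 + 35.344 = 61.586 m > 31 m — it cannot stop.
Distance remaining when braking begins: 31 − 26.242 = 4.758 m.
v² = v₀² − 2a·d = 346.373 − 2 × 4.900 × 4.758 = 299.745 m²/s².
v = √299.745 = 17.313 m/s.

No — it strikes the obstacle at 17.3 m/s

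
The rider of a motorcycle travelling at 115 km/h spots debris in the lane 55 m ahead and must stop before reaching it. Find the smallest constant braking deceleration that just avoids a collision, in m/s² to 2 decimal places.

115 km/h ÷ 3.6 = 31.9444 m/s.
v² = 2a·d ⇒ a = v²/(2d) = 31.9444² / (2 × 55.000) = 1020.445 / 110.000 = 9.2768 m/s².

Required deceleration ≈ 9.28 m/s²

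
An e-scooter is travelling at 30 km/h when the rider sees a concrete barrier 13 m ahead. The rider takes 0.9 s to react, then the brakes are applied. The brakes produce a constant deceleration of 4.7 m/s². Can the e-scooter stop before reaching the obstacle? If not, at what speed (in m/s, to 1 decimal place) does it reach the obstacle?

No — it strikes the obstacle at 4.2 m/s

30 km/h ÷ 3.6 = 8.3333 m/s.
Reaction distance = 8.3333 × 0.9 = 7.500 m.
Braking distance needed to stop: v²/(2a) = 69.444 / 9.400 = 7.388 m, so total needed = 7.500 + 7.388 = 14.888 m > 13 m — it cannot stop.
Distance remaining when braking begins: 13 − 7.500 = 5.500 m.
v² = v₀² − 2a·d = 69.444 − 2 × 4.700 × 5.500 = 17.744 m²/s².
v = √17.744 = 4.212 m/s.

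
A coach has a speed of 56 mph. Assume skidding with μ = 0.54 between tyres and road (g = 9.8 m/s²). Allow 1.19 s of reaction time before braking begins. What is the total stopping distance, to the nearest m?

Total stopping distance ≈ 89 m

56 mph × 0.44704 = 25.0342 m/s.
a = μg = 0.54 × 9.8 = 5.292 m/s².
Reaction distance = v·t_r = 25.0342 × 1.19 = 29.791 m.
Braking distance = v²/(2a) = 25.0342² / (2 × 5.292) = 626.711 / 10.584 = 59.213 m.
Total = 29.791 + 59.213 = 89.004 m.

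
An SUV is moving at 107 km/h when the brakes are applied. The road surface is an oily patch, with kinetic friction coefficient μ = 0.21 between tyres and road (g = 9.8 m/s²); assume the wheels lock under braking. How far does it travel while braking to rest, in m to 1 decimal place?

107 km/h ÷ 3.6 = 29.7222 m/s.
a = μg = 0.21 × 9.8 = 2.058 m/s².
Braking distance = v²/(2a) = 29.7222² / (2 × 2.058) = 883.409 / 4.116 = 214.628 m.

Braking distance ≈ 214.6 m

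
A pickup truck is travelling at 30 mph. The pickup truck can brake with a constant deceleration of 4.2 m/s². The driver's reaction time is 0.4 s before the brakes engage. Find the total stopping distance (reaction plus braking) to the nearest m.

Total stopping distance ≈ 27 m

30 mph × 0.44704 = 13.4112 m/s.
Reaction distance = v·t_r = 13.4112 × 0.4 = 5.364 m.
Braking distance = v²/(2a) = 13.4112² / (2 × 4.200) = 179.860 / 8.400 = 21.412 m.
Total = 5.364 + 21.412 = 26.776 m.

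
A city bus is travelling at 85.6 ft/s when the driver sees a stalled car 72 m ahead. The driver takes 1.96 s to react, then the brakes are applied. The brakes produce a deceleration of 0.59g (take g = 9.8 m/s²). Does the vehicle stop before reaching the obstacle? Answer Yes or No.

85.6 ft/s × 0.3048 = 26.0909 m/s.
a = 0.59 × 9.8 = 5.782 m/s².
Reaction distance = 26.0909 × 1.96 = 51.138 m.
Braking distance = v²/(2a) = 680.735 / 11.564 = 58.867 m.
Total stopping distance = 51.138 + 58.867 = 110.005 m, vs 72 m available — it cannot stop in time and overshoots by 110.005 − 72 = 38.005 m.

No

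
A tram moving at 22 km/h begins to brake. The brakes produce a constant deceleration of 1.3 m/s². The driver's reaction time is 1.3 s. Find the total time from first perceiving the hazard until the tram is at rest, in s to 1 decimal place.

22 km/h ÷ 3.6 = 6.1111 m/s.
Braking time = v/a = 6.1111 / 1.300 = 4.701 s.
Total = 1.3 + 4.701 = 6.001 s.

Total time ≈ 6.0 s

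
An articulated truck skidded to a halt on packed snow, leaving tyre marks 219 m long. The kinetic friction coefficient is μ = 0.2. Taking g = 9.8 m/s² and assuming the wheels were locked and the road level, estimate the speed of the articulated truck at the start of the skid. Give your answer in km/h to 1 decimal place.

Deceleration a = μg = 0.2 × 9.8 = 1.960 m/s².
v = √(2a·d) = √(2 × 1.960 × 219) = √858.480 = 29.2998 m/s.
= 29.2998 × 3.6 = 105.479 km/h.

Initial speed ≈ 105.5 km/h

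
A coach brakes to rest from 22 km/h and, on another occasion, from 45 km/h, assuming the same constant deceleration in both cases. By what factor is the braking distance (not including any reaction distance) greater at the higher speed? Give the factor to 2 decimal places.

Braking distance d = v²/(2a), so with a fixed, d ∝ v².
Factor = (45/22)² = 2.0455² = 4.1841.

Factor ≈ 4.18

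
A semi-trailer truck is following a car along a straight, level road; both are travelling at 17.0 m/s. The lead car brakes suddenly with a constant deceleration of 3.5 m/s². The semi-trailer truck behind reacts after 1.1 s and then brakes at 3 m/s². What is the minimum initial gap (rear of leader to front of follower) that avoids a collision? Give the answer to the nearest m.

Leader travels v²/(2a_L) = 289.000 / 7.000 = 41.286 m before stopping.
Follower covers v·t_r = 17.0000 × 1.1 = 18.700 m while reacting, then v²/(2a_F) = 289.000 / 6.000 = 48.167 m while braking, for a total of 18.700 + 48.167 = 66.867 m.
Since a_F ≤ a_L and the follower starts braking later, the follower is never slower than the leader, so the closest approach is when both have stopped.
Minimum gap = 66.867 − 41.286 = 25.581 m.

Minimum gap ≈ 26 m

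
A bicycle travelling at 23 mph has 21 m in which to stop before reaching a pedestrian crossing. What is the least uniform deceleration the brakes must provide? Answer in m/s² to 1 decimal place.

Required deceleration ≈ 2.5 m/s²

23 mph × 0.44704 = 10.2819 m/s.
v² = 2a·d ⇒ a = v²/(2d) = 10.2819² / (2 × 21.000) = 105.717 / 42.000 = 2.5171 m/s².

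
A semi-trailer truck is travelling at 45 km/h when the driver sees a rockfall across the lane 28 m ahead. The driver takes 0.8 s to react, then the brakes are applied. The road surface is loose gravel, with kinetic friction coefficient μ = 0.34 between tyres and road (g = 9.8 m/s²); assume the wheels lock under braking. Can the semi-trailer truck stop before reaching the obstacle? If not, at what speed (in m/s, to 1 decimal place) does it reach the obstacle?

45 km/h ÷ 3.6 = 12.5000 m/s.
a = μg = 0.34 × 9.8 = 3.332 m/s².
Reaction distance = 12.5000 × 0.8 = 10.000 m.
Braking distance needed to stop: v²/(2a) = 156.250 / 6.664 = 23.447 m, so total needed = 10.000 + 23.447 = 33.447 m > 28 m — it cannot stop.
Distance remaining when braking begins: 28 − 10.000 = 18.000 m.
v² = v₀² − 2a·d = 156.250 − 2 × 3.332 × 18.000 = 36.298 m²/s².
v = √36.298 = 6.025 m/s.

No — it strikes the obstacle at 6.0 m/s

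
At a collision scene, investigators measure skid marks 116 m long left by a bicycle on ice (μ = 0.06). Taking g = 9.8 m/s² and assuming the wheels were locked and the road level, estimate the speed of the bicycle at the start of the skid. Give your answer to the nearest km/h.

Deceleration a = μg = 0.06 × 9.8 = 0.588 m/s².
v = √(2a·d) = √(2 × 0.588 × 116) = √136.416 = 11.6797 m/s.
= 11.6797 × 3.6 = 42.047 km/h.

Initial speed ≈ 42 km/h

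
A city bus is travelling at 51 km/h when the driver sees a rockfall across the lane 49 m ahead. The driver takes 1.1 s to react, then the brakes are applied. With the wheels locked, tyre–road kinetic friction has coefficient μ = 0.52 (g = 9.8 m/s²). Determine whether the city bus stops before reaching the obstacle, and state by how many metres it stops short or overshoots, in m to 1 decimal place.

51 km/h ÷ 3.6 = 14.1667 m/s.
a = μg = 0.52 × 9.8 = 5.096 m/s².
Reaction distance = 14.1667 × 1.1 = 15.583 m.
Braking distance = v²/(2a) = 200.695 / 10.192 = 19.691 m.
Total stopping distance = 15.583 + 19.691 = 35.274 m, vs 49 m available — it stops with 49 − 35.274 = 13.726 m to spare.

Yes — it stops 13.7 m short of the obstacle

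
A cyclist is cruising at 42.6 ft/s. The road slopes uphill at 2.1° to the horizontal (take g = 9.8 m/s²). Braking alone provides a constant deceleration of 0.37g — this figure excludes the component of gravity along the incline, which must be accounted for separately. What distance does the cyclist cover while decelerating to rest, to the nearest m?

Braking distance ≈ 21 m

42.6 ft/s × 0.3048 = 12.9845 m/s.
a = 0.37 × 9.8 = 3.626 m/s².
Gravity along the uphill slope adds to the braking deceleration: a_eff = 3.626 + 9.8·sin 2.1° = 3.626 + 0.359 = 3.985 m/s².
Braking distance = v²/(2a) = 12.9845² / (2 × 3.985) = 168.597 / 7.970 = 21.154 m.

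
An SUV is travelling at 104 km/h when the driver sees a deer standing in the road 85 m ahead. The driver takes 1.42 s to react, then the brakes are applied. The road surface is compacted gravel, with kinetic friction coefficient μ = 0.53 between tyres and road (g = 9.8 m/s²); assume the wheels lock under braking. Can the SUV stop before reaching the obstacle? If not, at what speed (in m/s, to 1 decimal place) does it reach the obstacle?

No — it strikes the obstacle at 19.4 m/s

104 km/h ÷ 3.6 = 28.8889 m/s.
a = μg = 0.53 × 9.8 = 5.194 m/s².
Reaction distance = 28.8889 × 1.42 = 41.022 m.
Braking distance needed to stop: v²/(2a) = 834.569 / 10.388 = 80.340 m, so total needed = 41.022 + 80.340 = 121.362 m > 85 m — it cannot stop.
Distance remaining when braking begins: 85 − 41.022 = 43.978 m.
v² = v₀² − 2a·d = 834.569 − 2 × 5.194 × 43.978 = 377.726 m²/s².
v = √377.726 = 19.435 m/s.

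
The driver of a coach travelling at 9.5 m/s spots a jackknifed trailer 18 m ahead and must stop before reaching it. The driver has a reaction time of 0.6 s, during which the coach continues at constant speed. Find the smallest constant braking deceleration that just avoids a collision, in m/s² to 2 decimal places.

Distance covered during reaction = 9.5000 × 0.6 = 5.700 m.
Distance available for braking: 18 − 5.700 = 12.300 m.
v² = 2a·d ⇒ a = v²/(2d) = 9.5000² / (2 × 12.300) = 90.250 / 24.600 = 3.6687 m/s².

Required deceleration ≈ 3.67 m/s²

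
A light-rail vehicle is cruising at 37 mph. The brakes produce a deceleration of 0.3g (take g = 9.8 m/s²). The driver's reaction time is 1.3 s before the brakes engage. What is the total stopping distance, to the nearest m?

Total stopping distance ≈ 68 m

37 mph × 0.44704 = 16.5405 m/s.
a = 0.3 × 9.8 = 2.940 m/s².
Reaction distance = v·t_r = 16.5405 × 1.3 = 21.503 m.
Braking distance = v²/(2a) = 16.5405² / (2 × 2.940) = 273.588 / 5.880 = 46.529 m.
Total = 21.503 + 46.529 = 68.032 m.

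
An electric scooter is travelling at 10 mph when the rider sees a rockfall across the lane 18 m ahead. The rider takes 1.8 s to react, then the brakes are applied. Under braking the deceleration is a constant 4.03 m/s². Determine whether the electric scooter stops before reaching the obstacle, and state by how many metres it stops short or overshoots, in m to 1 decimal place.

Yes — it stops 7.5 m short of the obstacle

10 mph × 0.44704 = 4.4704 m/s.
Reaction distance = 4.4704 × 1.8 = 8.047 m.
Braking distance = v²/(2a) = 19.984 / 8.060 = 2.479 m.
Total stopping distance = 8.047 + 2.479 = 10.526 m, vs 18 m available — it stops with 18 − 10.526 = 7.474 m to spare.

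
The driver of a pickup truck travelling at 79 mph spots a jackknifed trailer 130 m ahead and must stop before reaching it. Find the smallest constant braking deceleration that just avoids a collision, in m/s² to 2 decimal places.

Required deceleration ≈ 4.80 m/s²

79 mph × 0.44704 = 35.3162 m/s.
v² = 2a·d ⇒ a = v²/(2d) = 35.3162² / (2 × 130.000) = 1247.234 / 260.000 = 4.7971 m/s².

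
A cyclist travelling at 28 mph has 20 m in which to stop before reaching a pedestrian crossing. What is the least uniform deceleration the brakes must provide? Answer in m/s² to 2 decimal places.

28 mph × 0.44704 = 12.5171 m/s.
v² = 2a·d ⇒ a = v²/(2d) = 12.5171² / (2 × 20.000) = 156.678 / 40.000 = 3.9169 m/s².

Required deceleration ≈ 3.92 m/s²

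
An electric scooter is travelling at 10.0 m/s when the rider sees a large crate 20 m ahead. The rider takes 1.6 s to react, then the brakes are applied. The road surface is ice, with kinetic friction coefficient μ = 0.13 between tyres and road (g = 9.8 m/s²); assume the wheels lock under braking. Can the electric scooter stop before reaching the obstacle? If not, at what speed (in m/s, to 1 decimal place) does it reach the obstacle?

a = μg = 0.13 × 9.8 = 1.274 m/s².
Reaction distance = 10.0000 × 1.6 = 16.000 m.
Braking distance needed to stop: v²/(2a) = 100.000 / 2.548 = 39.246 m, so total needed = 16.000 + 39.246 = 55.246 m > 20 m — it cannot stop.
Distance remaining when braking begins: 20 − 16.000 = 4.000 m.
v² = v₀² − 2a·d = 100.000 − 2 × 1.274 × 4.000 = 89.808 m²/s².
v = √89.808 = 9.477 m/s.

No — it strikes the obstacle at 9.5 m/s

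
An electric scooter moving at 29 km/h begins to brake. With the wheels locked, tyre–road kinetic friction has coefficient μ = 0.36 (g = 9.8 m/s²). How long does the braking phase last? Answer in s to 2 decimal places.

Braking time ≈ 2.28 s

29 km/h ÷ 3.6 = 8.0556 m/s.
a = μg = 0.36 × 9.8 = 3.528 m/s².
Braking time = v/a = 8.0556 / 3.528 = 2.283 s.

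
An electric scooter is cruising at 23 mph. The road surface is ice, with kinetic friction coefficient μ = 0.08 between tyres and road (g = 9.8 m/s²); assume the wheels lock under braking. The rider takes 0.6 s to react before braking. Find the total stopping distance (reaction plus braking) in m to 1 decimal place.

23 mph × 0.44704 = 10.2819 m/s.
a = μg = 0.08 × 9.8 = 0.784 m/s².
Reaction distance = v·t_r = 10.2819 × 0.6 = 6.169 m.
Braking distance = v²/(2a) = 10.2819² / (2 × 0.784) = 105.717 / 1.568 = 67.422 m.
Total = 6.169 + 67.422 = 73.591 m.

Total stopping distance ≈ 73.6 m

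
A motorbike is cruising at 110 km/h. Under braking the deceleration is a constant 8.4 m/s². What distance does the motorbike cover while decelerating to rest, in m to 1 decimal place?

110 km/h ÷ 3.6 = 30.5556 m/s.
Braking distance = v²/(2a) = 30.5556² / (2 × 8.400) = 933.645 / 16.800 = 55.574 m.

Braking distance ≈ 55.6 m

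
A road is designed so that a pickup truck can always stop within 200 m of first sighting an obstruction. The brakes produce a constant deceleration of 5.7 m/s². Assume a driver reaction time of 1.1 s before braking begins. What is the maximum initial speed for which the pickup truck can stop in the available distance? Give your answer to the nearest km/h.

Maximum speed ≈ 151 km/h

Stopping distance: v·t_r + v²/(2a) = 200 with t_r = 1.1 s and a = 5.700 m/s².
So v² + 12.540 v − 2280.00 = 0.
Positive root: v = −a·t_r + √((a·t_r)² + 2a·d) = −6.270 + √(39.313 + 2280.00) = 41.8892 m/s.
41.8892 m/s × 3.6 = 150.801 km/h.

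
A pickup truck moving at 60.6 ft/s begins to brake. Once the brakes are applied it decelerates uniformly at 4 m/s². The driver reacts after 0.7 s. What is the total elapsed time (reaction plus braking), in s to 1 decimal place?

60.6 ft/s × 0.3048 = 18.4709 m/s.
Braking time = v/a = 18.4709 / 4.000 = 4.618 s.
Total = 0.7 + 4.618 = 5.318 s.

Total time ≈ 5.3 s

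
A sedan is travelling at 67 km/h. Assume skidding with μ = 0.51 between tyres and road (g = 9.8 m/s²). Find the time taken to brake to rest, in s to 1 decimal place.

Braking time ≈ 3.7 s

67 km/h ÷ 3.6 = 18.6111 m/s.
a = μg = 0.51 × 9.8 = 4.998 m/s².
Braking time = v/a = 18.6111 / 4.998 = 3.724 s.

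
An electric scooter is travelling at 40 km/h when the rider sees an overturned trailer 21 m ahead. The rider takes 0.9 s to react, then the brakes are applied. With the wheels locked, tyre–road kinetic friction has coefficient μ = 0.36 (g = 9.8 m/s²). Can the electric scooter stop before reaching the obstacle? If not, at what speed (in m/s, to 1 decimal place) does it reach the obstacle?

40 km/h ÷ 3.6 = 11.1111 m/s.
a = μg = 0.36 × 9.8 = 3.528 m/s².
Reaction distance = 11.1111 × 0.9 = 10.000 m.
Braking distance needed to stop: v²/(2a) = 123.457 / 7.056 = 17.497 m, so total needed = 10.000 + 17.497 = 27.497 m > 21 m — it cannot stop.
Distance remaining when braking begins: 21 − 10.000 = 11.000 m.
v² = v₀² − 2a·d = 123.457 − 2 × 3.528 × 11.000 = 45.841 m²/s².
v = √45.841 = 6.771 m/s.

No — it strikes the obstacle at 6.8 m/s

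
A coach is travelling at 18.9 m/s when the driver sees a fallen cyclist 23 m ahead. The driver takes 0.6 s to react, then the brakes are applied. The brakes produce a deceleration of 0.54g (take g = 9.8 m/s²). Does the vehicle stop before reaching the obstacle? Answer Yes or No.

a = 0.54 × 9.8 = 5.292 m/s².
Reaction distance = 18.9000 × 0.6 = 11.340 m.
Braking distance = v²/(2a) = 357.210 / 10.584 = 33.750 m.
Total stopping distance = 11.340 + 33.750 = 45.090 m, vs 23 m available — it cannot stop in time and overshoots by 45.090 − 23 = 22.090 m.

No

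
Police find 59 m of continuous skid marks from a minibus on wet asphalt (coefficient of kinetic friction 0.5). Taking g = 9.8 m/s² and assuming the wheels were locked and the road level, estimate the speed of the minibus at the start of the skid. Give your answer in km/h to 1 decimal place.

Deceleration a = μg = 0.5 × 9.8 = 4.900 m/s².
v = √(2a·d) = √(2 × 4.900 × 59) = √578.200 = 24.0458 m/s.
= 24.0458 × 3.6 = 86.565 km/h.

Initial speed ≈ 86.6 km/h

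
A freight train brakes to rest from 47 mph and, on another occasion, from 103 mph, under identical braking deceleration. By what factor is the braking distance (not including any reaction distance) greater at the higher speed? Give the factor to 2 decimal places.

Braking distance d = v²/(2a), so with a fixed, d ∝ v².
Factor = (103/47)² = 2.1915² = 4.8027.

Factor ≈ 4.80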